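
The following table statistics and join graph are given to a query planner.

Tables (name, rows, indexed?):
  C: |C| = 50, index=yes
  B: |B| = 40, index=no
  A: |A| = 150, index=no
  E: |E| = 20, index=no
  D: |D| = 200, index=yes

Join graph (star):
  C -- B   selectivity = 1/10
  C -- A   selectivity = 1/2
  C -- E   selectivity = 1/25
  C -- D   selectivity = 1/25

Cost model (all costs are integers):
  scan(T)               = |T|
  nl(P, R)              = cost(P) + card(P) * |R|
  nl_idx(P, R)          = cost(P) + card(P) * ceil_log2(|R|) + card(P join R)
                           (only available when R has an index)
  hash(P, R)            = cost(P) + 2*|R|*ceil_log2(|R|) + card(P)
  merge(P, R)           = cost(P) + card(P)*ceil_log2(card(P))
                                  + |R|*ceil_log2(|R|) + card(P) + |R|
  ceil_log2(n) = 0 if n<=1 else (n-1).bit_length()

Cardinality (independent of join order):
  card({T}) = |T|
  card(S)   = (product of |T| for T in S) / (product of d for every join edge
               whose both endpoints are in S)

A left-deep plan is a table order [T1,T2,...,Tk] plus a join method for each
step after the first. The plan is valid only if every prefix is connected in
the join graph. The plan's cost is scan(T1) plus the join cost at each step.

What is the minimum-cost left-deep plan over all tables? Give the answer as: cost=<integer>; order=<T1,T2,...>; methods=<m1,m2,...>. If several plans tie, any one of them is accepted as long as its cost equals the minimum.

cost=5300; order=E,C,D,B,A; methods=nl_idx,nl_idx,hash,hash

Selinger DP (subsets sized 1..n):
  {C}: scan cost=50, card=50
  {B}: scan cost=40, card=40
  {A}: scan cost=150, card=150
  {E}: scan cost=20, card=20
  {D}: scan cost=200, card=200
  {BC}: card=200; try (C,nl_idx)→480, (B,hash)→580, (C,merge)→670, (C,hash)→680, (B,merge)→680, (C,nl)→2040 …(+1); best=480 via (C,nl_idx)
  {AC}: card=3750; try (C,hash)→900, (A,merge)→1750, (C,merge)→1850, (A,hash)→2500, (C,nl_idx)→4800, (A,nl)→7550 …(+1); best=900 via (C,hash)
  {CE}: card=40; try (C,nl_idx)→180, (E,hash)→300, (C,merge)→490, (E,merge)→520, (C,hash)→640, (C,nl)→1020 …(+1); best=180 via (C,nl_idx)
  {CD}: card=400; try (D,nl_idx)→850, (C,hash)→1000, (C,nl_idx)→1800, (D,merge)→2200, (C,merge)→2350, (D,hash)→3300 …(+2); best=850 via (D,nl_idx)
  {ABC}: card=15000; try (A,hash)→3080, (A,merge)→3630, (B,hash)→5130, (A,nl)→30480, (B,merge)→49930, (B,nl)→150900; best=3080 via (A,hash)
  {BCE}: card=160; try (B,hash)→700, (B,merge)→740, (E,hash)→880, (B,nl)→1780, (E,merge)→2400, (E,nl)→4480; best=700 via (B,hash)
  {BCD}: card=1600; try (B,hash)→1730, (D,nl_idx)→3680, (D,hash)→3880, (D,merge)→4080, (B,merge)→5130, (B,nl)→16850 …(+1); best=1730 via (B,hash)
  {ACE}: card=3000; try (A,merge)→1810, (A,hash)→2620, (E,hash)→4850, (A,nl)→6180, (E,merge)→49770, (E,nl)→75900; best=1810 via (A,merge)
  {ACD}: card=30000; try (A,hash)→3650, (A,merge)→6200, (D,hash)→7850, (D,merge)→51450, (A,nl)→60850, (D,nl_idx)→60900 …(+1); best=3650 via (A,hash)
  {CDE}: card=320; try (D,nl_idx)→820, (E,hash)→1450, (D,merge)→2260, (D,hash)→3420, (E,merge)→4970, (D,nl)→8180 …(+1); best=820 via (D,nl_idx)
  {ABCE}: card=12000; try (A,hash)→3260, (A,merge)→3490, (B,hash)→5290, (E,hash)→18280, (A,nl)→24700, (B,merge)→41090 …(+3); best=3260 via (A,hash)
  {ABCD}: card=120000; try (A,hash)→5730, (D,hash)→21280, (A,merge)→22280, (B,hash)→34130, (D,merge)→229880, (A,nl)→241730 …(+4); best=5730 via (A,hash)
  {BCDE}: card=1280; try (B,hash)→1620, (D,nl_idx)→3260, (E,hash)→3530, (D,merge)→3940, (D,hash)→4060, (B,merge)→4300 …(+4); best=1620 via (B,hash)
  {ACDE}: card=24000; try (A,hash)→3540, (A,merge)→5370, (D,hash)→8010, (E,hash)→33850, (D,merge)→42610, (A,nl)→48820 …(+4); best=3540 via (A,hash)
  {ABCDE}: card=96000; try (A,hash)→5300, (A,merge)→18330, (D,hash)→18460, (B,hash)→28020, (E,hash)→125930, (D,merge)→185060 …(+7); best=5300 via (A,hash)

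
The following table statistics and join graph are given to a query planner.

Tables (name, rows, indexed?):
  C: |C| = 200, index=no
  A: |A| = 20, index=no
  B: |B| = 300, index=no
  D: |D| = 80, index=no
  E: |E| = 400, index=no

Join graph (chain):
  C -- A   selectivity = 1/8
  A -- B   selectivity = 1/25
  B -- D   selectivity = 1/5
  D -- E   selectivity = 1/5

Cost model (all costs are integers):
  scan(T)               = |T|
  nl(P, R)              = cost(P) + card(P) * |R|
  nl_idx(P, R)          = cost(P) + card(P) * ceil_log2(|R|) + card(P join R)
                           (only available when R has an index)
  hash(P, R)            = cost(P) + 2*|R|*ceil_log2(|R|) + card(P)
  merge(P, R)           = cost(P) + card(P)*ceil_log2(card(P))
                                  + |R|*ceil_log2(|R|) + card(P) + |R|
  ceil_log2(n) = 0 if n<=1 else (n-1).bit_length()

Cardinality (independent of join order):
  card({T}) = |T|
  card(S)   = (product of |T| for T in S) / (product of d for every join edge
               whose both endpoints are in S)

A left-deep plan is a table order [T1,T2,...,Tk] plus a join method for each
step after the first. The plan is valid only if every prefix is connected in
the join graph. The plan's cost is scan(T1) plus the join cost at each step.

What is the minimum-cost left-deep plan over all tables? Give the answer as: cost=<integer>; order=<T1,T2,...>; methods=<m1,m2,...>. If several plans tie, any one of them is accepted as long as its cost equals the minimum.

Selinger DP (subsets sized 1..n):
  {C}: scan cost=200, card=200
  {A}: scan cost=20, card=20
  {B}: scan cost=300, card=300
  {D}: scan cost=80, card=80
  {E}: scan cost=400, card=400
  {AC}: card=500; try (A,hash)→600, (C,merge)→1940, (A,merge)→2120, (C,hash)→3240, (C,nl)→4020, (A,nl)→4200; best=600 via (A,hash)
  {AB}: card=240; try (A,hash)→800, (B,merge)→3140, (A,merge)→3420, (B,hash)→5440, (B,nl)→6020, (A,nl)→6300; best=800 via (A,hash)
  {BD}: card=4800; try (D,hash)→1720, (B,merge)→3720, (D,merge)→3940, (B,hash)→5560, (B,nl)→24080, (D,nl)→24300; best=1720 via (D,hash)
  {DE}: card=6400; try (D,hash)→1920, (E,merge)→4720, (D,merge)→5040, (E,hash)→7360, (E,nl)→32080, (D,nl)→32400; best=1920 via (D,hash)
  {ABC}: card=6000; try (C,hash)→4240, (C,merge)→4760, (B,hash)→6500, (B,merge)→8600, (C,nl)→48800, (B,nl)→150600; best=4240 via (C,hash)
  {ABD}: card=3840; try (D,hash)→2160, (D,merge)→3600, (A,hash)→6720, (D,nl)→20000, (A,merge)→69040, (A,nl)→97720; best=2160 via (D,hash)
  {BDE}: card=384000; try (E,hash)→13720, (B,hash)→13720, (E,merge)→72920, (B,merge)→94520, (E,nl)→1921720, (B,nl)→1921920; best=13720 via (E,hash)
  {ABCD}: card=96000; try (C,hash)→9200, (D,hash)→11360, (C,merge)→53880, (D,merge)→88880, (D,nl)→484240, (C,nl)→770160; best=9200 via (C,hash)
  {ABDE}: card=307200; try (E,hash)→13200, (E,merge)→56080, (A,hash)→397920, (E,nl)→1538160, (A,nl)→7693720, (A,merge)→7693840; best=13200 via (E,hash)
  {ABCDE}: card=7680000; try (E,hash)→112400, (C,hash)→323600, (E,merge)→1741200, (C,merge)→6159000, (E,nl)→38409200, (C,nl)→61453200; best=112400 via (E,hash)

cost=112400; order=B,A,D,C,E; methods=hash,hash,hash,hash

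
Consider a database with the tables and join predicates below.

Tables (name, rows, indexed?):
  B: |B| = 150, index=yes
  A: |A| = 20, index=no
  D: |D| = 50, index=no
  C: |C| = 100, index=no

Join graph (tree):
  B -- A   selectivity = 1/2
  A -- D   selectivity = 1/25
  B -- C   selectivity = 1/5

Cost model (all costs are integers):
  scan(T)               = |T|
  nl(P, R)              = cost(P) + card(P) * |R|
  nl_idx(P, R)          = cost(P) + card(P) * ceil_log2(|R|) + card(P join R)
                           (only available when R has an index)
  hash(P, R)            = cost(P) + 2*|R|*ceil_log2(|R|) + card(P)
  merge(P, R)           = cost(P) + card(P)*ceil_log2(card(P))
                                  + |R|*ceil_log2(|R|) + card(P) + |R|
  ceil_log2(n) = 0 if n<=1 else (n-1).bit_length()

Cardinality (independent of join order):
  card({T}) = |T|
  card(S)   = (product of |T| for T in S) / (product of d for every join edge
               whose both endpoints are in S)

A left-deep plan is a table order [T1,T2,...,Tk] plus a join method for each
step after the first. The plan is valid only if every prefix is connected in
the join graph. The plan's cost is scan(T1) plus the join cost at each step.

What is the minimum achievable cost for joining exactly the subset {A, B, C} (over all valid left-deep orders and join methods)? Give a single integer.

3400

Selinger DP over subsets of {A,B,C}:
  {B}: scan cost=150, card=150
  {A}: scan cost=20, card=20
  {C}: scan cost=100, card=100
  {AB}: card=1500; try (A,hash)→500, (B,merge)→1490, (A,merge)→1620, (B,nl_idx)→1680, (B,hash)→2440, (B,nl)→3020 …(+1); best=500 via (A,hash)
  {BC}: card=3000; try (C,hash)→1700, (B,merge)→2250, (C,merge)→2300, (B,hash)→2600, (B,nl_idx)→3900, (B,nl)→15100 …(+1); best=1700 via (C,hash)
  {ABC}: card=30000; try (C,hash)→3400, (A,hash)→4900, (C,merge)→19300, (A,merge)→40820, (A,nl)→61700, (C,nl)→150500; best=3400 via (C,hash)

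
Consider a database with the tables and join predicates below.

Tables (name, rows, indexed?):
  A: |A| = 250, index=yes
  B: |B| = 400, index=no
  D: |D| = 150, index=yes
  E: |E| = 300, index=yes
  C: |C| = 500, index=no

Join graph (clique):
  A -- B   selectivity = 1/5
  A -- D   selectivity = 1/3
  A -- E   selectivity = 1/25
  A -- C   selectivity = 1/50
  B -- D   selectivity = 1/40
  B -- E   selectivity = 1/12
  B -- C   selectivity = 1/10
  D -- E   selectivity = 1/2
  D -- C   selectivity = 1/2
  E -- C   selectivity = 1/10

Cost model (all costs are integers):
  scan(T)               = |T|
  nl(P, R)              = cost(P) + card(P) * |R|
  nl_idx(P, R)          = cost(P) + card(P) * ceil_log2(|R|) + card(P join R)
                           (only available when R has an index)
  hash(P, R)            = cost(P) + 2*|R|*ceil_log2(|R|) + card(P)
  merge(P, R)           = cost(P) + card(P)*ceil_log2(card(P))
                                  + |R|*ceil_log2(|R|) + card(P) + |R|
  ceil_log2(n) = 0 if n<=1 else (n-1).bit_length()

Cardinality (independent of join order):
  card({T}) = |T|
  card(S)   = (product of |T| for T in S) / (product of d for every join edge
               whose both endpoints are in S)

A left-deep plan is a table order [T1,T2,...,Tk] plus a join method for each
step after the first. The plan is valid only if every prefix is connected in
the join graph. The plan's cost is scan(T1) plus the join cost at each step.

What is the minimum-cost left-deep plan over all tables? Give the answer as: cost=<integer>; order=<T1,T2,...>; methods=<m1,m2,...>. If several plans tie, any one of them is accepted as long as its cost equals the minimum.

cost=27500; order=C,A,E,B,D; methods=hash,hash,hash,hash

Selinger DP (subsets sized 1..n):
  {A}: scan cost=250, card=250
  {B}: scan cost=400, card=400
  {D}: scan cost=150, card=150
  {E}: scan cost=300, card=300
  {C}: scan cost=500, card=500
  {AB}: card=20000; try (A,hash)→4800, (B,merge)→6500, (A,merge)→6650, (B,hash)→7700, (A,nl_idx)→23600, (B,nl)→100250 …(+1); best=4800 via (A,hash)
  {AD}: card=12500; try (D,hash)→2900, (A,merge)→3750, (D,merge)→3850, (A,hash)→4300, (A,nl_idx)→13850, (D,nl_idx)→14750 …(+2); best=2900 via (D,hash)
  {AE}: card=3000; try (A,hash)→4600, (E,merge)→5500, (E,nl_idx)→5500, (A,merge)→5550, (A,nl_idx)→5700, (E,hash)→5900 …(+2); best=4600 via (A,hash)
  {AC}: card=2500; try (A,hash)→5000, (A,nl_idx)→7000, (C,merge)→7500, (A,merge)→7750, (C,hash)→9500, (C,nl)→125250 …(+1); best=5000 via (A,hash)
  {BD}: card=1500; try (D,hash)→3200, (D,nl_idx)→5100, (B,merge)→5500, (D,merge)→5750, (B,hash)→7500, (B,nl)→60150 …(+1); best=3200 via (D,hash)
  {BE}: card=10000; try (E,hash)→6200, (B,merge)→7300, (E,merge)→7400, (B,hash)→7800, (E,nl_idx)→14000, (B,nl)→120300 …(+1); best=6200 via (E,hash)
  {BC}: card=20000; try (B,hash)→8200, (C,merge)→9400, (B,merge)→9500, (C,hash)→9800, (C,nl)→200400, (B,nl)→200500; best=8200 via (B,hash)
  {DE}: card=22500; try (D,hash)→3000, (E,merge)→4500, (D,merge)→4650, (E,hash)→5700, (E,nl_idx)→24000, (D,nl_idx)→25200 …(+2); best=3000 via (D,hash)
  {CD}: card=37500; try (D,hash)→3400, (C,merge)→6500, (D,merge)→6850, (C,hash)→9300, (D,nl_idx)→42000, (C,nl)→75150 …(+1); best=3400 via (D,hash)
  {CE}: card=15000; try (E,hash)→6400, (C,merge)→8300, (E,merge)→8500, (C,hash)→9600, (E,nl_idx)→20000, (C,nl)→150300 …(+1); best=6400 via (E,hash)
  {ABD}: card=25000; try (A,hash)→8700, (B,hash)→22600, (A,merge)→23450, (D,hash)→27200, (A,nl_idx)→40200, (D,nl_idx)→189800 …(+5); best=8700 via (A,hash)
  {ABE}: card=20000; try (B,hash)→14800, (A,hash)→20200, (E,hash)→30200, (B,merge)→47600, (A,nl_idx)→106200, (A,merge)→158450 …(+5); best=14800 via (B,hash)
  {ABC}: card=20000; try (B,hash)→14700, (A,hash)→32200, (C,hash)→33800, (B,merge)→41500, (A,nl_idx)→188200, (C,merge)→329800 …(+4); best=14700 via (B,hash)
  {ADE}: card=75000; try (D,hash)→10000, (E,hash)→20800, (A,hash)→29500, (D,merge)→44950, (D,nl_idx)→103600, (E,nl_idx)→190400 …(+6); best=10000 via (D,hash)
  {ACD}: card=62500; try (D,hash)→9900, (C,hash)→24400, (D,merge)→38850, (A,hash)→44900, (D,nl_idx)→87500, (C,merge)→195400 …(+5); best=9900 via (D,hash)
  {ACE}: card=3000; try (E,hash)→12900, (C,hash)→16600, (A,hash)→25400, (E,nl_idx)→30500, (E,merge)→40500, (C,merge)→48600 …(+5); best=12900 via (E,hash)
  {BDE}: card=18750; try (E,hash)→10100, (D,hash)→18600, (E,merge)→24200, (B,hash)→32700, (E,nl_idx)→35450, (D,nl_idx)→104950 …(+5); best=10100 via (E,hash)
  {BCD}: card=37500; try (C,hash)→13700, (C,merge)→26200, (D,hash)→30600, (B,hash)→48100, (D,nl_idx)→205700, (D,merge)→329550 …(+4); best=13700 via (C,hash)
  {BCE}: card=50000; try (C,hash)→25200, (B,hash)→28600, (E,hash)→33600, (C,merge)→161200, (B,merge)→235400, (E,nl_idx)→238200 …(+4); best=25200 via (C,hash)
  {CDE}: card=562500; try (D,hash)→23800, (C,hash)→34500, (E,hash)→46300, (D,merge)→232750, (C,merge)→368000, (E,merge)→643900 …(+5); best=23800 via (D,hash)
  {ABDE}: card=12500; try (A,hash)→32850, (D,hash)→37200, (E,hash)→39100, (B,hash)→92200, (A,nl_idx)→172600, (D,nl_idx)→187300 …(+9); best=32850 via (A,hash)
  {ABCD}: card=12500; try (D,hash)→37100, (C,hash)→42700, (A,hash)→55200, (B,hash)→79600, (D,nl_idx)→187200, (A,nl_idx)→326200 …(+8); best=37100 via (D,hash)
  {ABCE}: card=2000; try (B,hash)→23100, (E,hash)→40100, (C,hash)→43800, (B,merge)→55900, (A,hash)→79200, (E,nl_idx)→196700 …(+8); best=23100 via (B,hash)
  {ACDE}: card=37500; try (D,hash)→18300, (D,merge)→53250, (D,nl_idx)→74400, (E,hash)→77800, (C,hash)→94000, (D,nl)→462900 …(+9); best=18300 via (D,hash)
  {BCDE}: card=46875; try (C,hash)→37850, (E,hash)→56600, (D,hash)→77600, (C,merge)→315100, (E,nl_idx)→398075, (D,nl_idx)→472075 …(+8); best=37850 via (C,hash)
  {ABCDE}: card=625; try (D,hash)→27500, (D,nl_idx)→39725, (D,merge)→48450, (C,hash)→54350, (E,hash)→55000, (B,hash)→63000 …(+12); best=27500 via (D,hash)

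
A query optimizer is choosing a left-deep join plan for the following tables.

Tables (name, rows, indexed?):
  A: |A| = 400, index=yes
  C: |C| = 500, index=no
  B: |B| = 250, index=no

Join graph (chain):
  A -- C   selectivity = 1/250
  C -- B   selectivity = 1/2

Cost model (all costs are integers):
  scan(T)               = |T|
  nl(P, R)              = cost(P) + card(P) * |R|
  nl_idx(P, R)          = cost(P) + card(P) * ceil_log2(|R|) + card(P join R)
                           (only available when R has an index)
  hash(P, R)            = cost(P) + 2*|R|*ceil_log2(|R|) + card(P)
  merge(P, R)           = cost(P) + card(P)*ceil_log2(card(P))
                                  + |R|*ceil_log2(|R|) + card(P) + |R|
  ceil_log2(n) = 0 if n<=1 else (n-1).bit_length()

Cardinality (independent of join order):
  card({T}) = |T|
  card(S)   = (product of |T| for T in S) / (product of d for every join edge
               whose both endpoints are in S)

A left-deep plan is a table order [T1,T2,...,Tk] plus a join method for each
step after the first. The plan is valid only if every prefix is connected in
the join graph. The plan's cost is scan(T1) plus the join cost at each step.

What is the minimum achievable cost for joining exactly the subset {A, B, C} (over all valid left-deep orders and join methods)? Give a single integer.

Selinger DP over subsets of {A,B,C}:
  {A}: scan cost=400, card=400
  {C}: scan cost=500, card=500
  {B}: scan cost=250, card=250
  {AC}: card=800; try (A,nl_idx)→5800, (A,hash)→8200, (C,merge)→9400, (A,merge)→9500, (C,hash)→9800, (C,nl)→200400 …(+1); best=5800 via (A,nl_idx)
  {BC}: card=62500; try (B,hash)→5000, (C,merge)→7500, (B,merge)→7750, (C,hash)→9500, (C,nl)→125250, (B,nl)→125500; best=5000 via (B,hash)
  {ABC}: card=100000; try (B,hash)→10600, (B,merge)→16850, (A,hash)→74700, (B,nl)→205800, (A,nl_idx)→667500, (A,merge)→1071500 …(+1); best=10600 via (B,hash)

10600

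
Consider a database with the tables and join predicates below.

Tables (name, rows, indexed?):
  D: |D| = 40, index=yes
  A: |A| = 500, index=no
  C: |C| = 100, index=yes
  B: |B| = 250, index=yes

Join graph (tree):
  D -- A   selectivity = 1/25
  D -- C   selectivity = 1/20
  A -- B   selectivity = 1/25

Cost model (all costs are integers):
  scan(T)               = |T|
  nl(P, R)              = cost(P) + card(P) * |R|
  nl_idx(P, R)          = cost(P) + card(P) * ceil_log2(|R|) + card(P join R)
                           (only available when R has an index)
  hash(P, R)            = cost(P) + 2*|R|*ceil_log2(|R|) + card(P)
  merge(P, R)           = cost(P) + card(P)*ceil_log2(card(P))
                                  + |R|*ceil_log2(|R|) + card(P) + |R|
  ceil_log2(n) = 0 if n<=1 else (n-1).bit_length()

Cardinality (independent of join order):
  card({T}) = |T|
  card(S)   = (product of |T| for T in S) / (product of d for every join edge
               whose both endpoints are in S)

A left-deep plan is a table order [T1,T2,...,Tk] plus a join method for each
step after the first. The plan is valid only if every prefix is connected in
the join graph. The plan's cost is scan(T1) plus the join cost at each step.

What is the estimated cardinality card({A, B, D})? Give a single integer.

8000

Tables in S: A(500), B(250), D(40)
Edges inside S: D-A(d=25), A-B(d=25)
numerator = 500 * 250 * 40 = 5000000
denominator = 25 * 25 = 625
card(S) = 5000000 / 625 = 8000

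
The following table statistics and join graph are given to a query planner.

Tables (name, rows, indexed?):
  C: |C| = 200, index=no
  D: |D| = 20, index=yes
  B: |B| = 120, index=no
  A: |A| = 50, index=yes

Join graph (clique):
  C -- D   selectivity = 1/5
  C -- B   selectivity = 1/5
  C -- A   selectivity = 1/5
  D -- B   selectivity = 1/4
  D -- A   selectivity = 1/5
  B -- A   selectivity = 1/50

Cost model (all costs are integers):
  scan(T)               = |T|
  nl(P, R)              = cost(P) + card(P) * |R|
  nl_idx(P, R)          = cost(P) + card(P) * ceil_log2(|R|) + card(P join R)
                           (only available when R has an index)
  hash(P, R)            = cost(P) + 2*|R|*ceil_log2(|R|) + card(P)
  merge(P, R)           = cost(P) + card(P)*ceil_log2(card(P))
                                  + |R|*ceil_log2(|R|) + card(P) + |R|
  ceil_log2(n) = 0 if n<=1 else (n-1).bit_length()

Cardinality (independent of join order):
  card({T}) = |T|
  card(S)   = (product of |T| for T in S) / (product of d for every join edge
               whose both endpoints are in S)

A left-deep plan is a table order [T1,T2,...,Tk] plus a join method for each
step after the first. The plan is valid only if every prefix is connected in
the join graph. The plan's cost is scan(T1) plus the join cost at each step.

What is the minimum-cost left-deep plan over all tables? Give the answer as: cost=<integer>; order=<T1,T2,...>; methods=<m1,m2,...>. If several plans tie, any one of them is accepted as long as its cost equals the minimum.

cost=3920; order=B,A,D,C; methods=hash,hash,merge

Selinger DP (subsets sized 1..n):
  {C}: scan cost=200, card=200
  {D}: scan cost=20, card=20
  {B}: scan cost=120, card=120
  {A}: scan cost=50, card=50
  {CD}: card=800; try (D,hash)→600, (C,merge)→1940, (D,nl_idx)→2000, (D,merge)→2120, (C,hash)→3240, (C,nl)→4020 …(+1); best=600 via (D,hash)
  {BC}: card=4800; try (B,hash)→2080, (C,merge)→2880, (B,merge)→2960, (C,hash)→3440, (C,nl)→24120, (B,nl)→24200; best=2080 via (B,hash)
  {AC}: card=2000; try (A,hash)→1000, (C,merge)→2200, (A,merge)→2350, (C,hash)→3300, (A,nl_idx)→3400, (C,nl)→10050 …(+1); best=1000 via (A,hash)
  {BD}: card=600; try (D,hash)→440, (B,merge)→1100, (D,merge)→1200, (D,nl_idx)→1320, (B,hash)→1720, (B,nl)→2420 …(+1); best=440 via (D,hash)
  {AD}: card=200; try (D,hash)→300, (A,nl_idx)→340, (A,merge)→490, (D,nl_idx)→500, (D,merge)→520, (A,hash)→640 …(+2); best=300 via (D,hash)
  {AB}: card=120; try (A,hash)→840, (A,nl_idx)→960, (B,merge)→1360, (A,merge)→1430, (B,hash)→1780, (B,nl)→6050 …(+1); best=840 via (A,hash)
  {BCD}: card=4800; try (B,hash)→3080, (C,hash)→4240, (D,hash)→7080, (C,merge)→8840, (B,merge)→10360, (D,nl_idx)→30880 …(+4); best=3080 via (B,hash)
  {ACD}: card=1600; try (A,hash)→2000, (D,hash)→3200, (C,hash)→3700, (C,merge)→3900, (A,nl_idx)→7000, (A,merge)→9750 …(+5); best=2000 via (A,hash)
  {ABC}: card=960; try (C,merge)→3600, (C,hash)→4160, (B,hash)→4680, (A,hash)→7480, (C,nl)→24840, (B,merge)→25960 …(+4); best=3600 via (C,merge)
  {ABD}: card=120; try (D,hash)→1160, (D,nl_idx)→1560, (A,hash)→1640, (D,merge)→1920, (B,hash)→2180, (B,merge)→3060 …(+5); best=1160 via (D,hash)
  {ABCD}: card=192; try (C,merge)→3920, (C,hash)→4480, (D,hash)→4760, (B,hash)→5280, (A,hash)→8480, (D,nl_idx)→8592 …(+8); best=3920 via (C,merge)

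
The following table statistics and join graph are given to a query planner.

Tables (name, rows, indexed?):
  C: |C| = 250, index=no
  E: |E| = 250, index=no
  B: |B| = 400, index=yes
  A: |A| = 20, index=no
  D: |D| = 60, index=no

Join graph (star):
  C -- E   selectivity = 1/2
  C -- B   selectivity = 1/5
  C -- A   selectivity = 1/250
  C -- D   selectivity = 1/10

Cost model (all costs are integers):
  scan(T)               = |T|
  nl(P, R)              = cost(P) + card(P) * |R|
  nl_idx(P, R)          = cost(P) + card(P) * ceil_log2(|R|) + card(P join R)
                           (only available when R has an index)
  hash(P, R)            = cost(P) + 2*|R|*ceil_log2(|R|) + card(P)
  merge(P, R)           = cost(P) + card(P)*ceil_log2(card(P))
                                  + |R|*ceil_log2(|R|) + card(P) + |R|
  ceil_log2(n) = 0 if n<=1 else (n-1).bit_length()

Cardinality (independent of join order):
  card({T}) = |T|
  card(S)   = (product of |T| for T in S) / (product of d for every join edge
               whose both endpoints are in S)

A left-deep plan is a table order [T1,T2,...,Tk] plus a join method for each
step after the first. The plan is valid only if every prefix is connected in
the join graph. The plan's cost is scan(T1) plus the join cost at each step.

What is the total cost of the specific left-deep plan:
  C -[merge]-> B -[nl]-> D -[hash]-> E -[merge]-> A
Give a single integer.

step 1: scan C: cost=250, card=250
step 2: join B via merge
    card(P join B) = 250*400/(5) = 20000
    cost = 250 + 250*8 + 400*9 + 250 + 400 = 6500
step 3: join D via nl
    card(P join D) = 20000*60/(10) = 120000
    cost = 6500 + 20000*60 = 1206500
step 4: join E via hash
    card(P join E) = 120000*250/(2) = 15000000
    cost = 1206500 + 2*250*8 + 120000 = 1330500
step 5: join A via merge
    card(P join A) = 15000000*20/(250) = 1200000
    cost = 1330500 + 15000000*24 + 20*5 + 15000000 + 20 = 376330620

376330620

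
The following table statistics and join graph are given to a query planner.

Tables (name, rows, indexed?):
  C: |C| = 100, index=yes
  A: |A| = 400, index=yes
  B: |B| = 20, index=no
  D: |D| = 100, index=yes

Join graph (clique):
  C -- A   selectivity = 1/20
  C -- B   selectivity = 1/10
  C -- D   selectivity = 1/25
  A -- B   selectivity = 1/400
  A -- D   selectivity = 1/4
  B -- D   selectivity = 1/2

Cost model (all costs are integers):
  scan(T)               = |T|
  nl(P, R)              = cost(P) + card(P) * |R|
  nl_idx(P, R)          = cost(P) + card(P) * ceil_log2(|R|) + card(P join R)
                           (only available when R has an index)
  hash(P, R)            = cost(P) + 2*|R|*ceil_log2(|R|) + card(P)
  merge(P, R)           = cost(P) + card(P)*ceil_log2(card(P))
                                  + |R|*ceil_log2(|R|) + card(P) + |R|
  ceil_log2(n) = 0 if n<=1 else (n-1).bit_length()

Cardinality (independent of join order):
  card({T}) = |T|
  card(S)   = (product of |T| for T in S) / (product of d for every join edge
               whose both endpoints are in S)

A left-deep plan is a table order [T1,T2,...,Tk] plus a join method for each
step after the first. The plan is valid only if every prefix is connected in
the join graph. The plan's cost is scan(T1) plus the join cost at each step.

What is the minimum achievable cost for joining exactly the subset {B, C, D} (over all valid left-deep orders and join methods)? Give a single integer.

Selinger DP over subsets of {B,C,D}:
  {C}: scan cost=100, card=100
  {B}: scan cost=20, card=20
  {D}: scan cost=100, card=100
  {BC}: card=200; try (C,nl_idx)→360, (B,hash)→400, (C,merge)→940, (B,merge)→1020, (C,hash)→1440, (C,nl)→2020 …(+1); best=360 via (C,nl_idx)
  {CD}: card=400; try (D,nl_idx)→1200, (C,nl_idx)→1200, (D,hash)→1600, (C,hash)→1600, (D,merge)→1700, (C,merge)→1700 …(+2); best=1200 via (D,nl_idx)
  {BD}: card=1000; try (B,hash)→400, (D,merge)→940, (B,merge)→1020, (D,nl_idx)→1160, (D,hash)→1440, (D,nl)→2020 …(+1); best=400 via (B,hash)
  {BCD}: card=400; try (B,hash)→1800, (D,hash)→1960, (D,nl_idx)→2160, (C,hash)→2800, (D,merge)→2960, (B,merge)→5320 …(+5); best=1800 via (B,hash)

1800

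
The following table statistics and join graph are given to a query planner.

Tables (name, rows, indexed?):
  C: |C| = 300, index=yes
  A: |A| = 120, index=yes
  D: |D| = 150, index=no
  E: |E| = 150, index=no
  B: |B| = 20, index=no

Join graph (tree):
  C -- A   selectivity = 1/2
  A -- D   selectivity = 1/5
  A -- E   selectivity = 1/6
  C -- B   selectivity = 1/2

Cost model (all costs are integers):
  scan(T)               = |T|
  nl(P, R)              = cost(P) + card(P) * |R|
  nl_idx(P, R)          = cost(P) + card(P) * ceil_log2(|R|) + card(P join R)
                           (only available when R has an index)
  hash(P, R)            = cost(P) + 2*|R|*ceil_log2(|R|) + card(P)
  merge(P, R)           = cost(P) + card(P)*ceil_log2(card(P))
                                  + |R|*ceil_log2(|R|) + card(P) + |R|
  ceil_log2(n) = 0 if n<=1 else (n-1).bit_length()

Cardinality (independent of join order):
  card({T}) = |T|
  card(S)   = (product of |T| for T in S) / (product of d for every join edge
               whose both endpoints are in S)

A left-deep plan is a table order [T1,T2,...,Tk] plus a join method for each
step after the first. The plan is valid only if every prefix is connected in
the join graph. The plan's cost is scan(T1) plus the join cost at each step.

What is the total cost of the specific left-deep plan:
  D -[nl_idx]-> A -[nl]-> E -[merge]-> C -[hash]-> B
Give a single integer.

15668000

step 1: scan D: cost=150, card=150
step 2: join A via nl_idx
    card(P join A) = 150*120/(5) = 3600
    cost = 150 + 150*7 + 3600 = 4800
step 3: join E via nl
    card(P join E) = 3600*150/(6) = 90000
    cost = 4800 + 3600*150 = 544800
step 4: join C via merge
    card(P join C) = 90000*300/(2) = 13500000
    cost = 544800 + 90000*17 + 300*9 + 90000 + 300 = 2167800
step 5: join B via hash
    card(P join B) = 13500000*20/(2) = 135000000
    cost = 2167800 + 2*20*5 + 13500000 = 15668000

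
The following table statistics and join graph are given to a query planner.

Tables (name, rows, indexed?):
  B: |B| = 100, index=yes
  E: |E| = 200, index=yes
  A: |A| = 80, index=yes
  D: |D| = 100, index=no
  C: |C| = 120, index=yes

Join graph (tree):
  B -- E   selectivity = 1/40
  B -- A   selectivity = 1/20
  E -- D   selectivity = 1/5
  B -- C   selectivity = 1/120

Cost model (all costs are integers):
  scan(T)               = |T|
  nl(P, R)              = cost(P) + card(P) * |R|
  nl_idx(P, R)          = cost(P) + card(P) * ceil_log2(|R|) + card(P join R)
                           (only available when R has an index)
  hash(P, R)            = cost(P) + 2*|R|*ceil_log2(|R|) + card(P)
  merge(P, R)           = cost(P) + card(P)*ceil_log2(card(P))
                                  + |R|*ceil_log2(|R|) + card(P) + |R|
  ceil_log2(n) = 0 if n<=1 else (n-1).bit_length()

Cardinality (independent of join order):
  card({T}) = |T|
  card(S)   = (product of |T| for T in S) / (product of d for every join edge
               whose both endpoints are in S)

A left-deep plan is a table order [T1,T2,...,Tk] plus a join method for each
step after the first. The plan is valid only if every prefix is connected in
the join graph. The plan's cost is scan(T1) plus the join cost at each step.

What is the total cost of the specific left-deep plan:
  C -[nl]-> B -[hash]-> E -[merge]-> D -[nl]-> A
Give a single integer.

821220

step 1: scan C: cost=120, card=120
step 2: join B via nl
    card(P join B) = 120*100/(120) = 100
    cost = 120 + 120*100 = 12120
step 3: join E via hash
    card(P join E) = 100*200/(40) = 500
    cost = 12120 + 2*200*8 + 100 = 15420
step 4: join D via merge
    card(P join D) = 500*100/(5) = 10000
    cost = 15420 + 500*9 + 100*7 + 500 + 100 = 21220
step 5: join A via nl
    card(P join A) = 10000*80/(20) = 40000
    cost = 21220 + 10000*80 = 821220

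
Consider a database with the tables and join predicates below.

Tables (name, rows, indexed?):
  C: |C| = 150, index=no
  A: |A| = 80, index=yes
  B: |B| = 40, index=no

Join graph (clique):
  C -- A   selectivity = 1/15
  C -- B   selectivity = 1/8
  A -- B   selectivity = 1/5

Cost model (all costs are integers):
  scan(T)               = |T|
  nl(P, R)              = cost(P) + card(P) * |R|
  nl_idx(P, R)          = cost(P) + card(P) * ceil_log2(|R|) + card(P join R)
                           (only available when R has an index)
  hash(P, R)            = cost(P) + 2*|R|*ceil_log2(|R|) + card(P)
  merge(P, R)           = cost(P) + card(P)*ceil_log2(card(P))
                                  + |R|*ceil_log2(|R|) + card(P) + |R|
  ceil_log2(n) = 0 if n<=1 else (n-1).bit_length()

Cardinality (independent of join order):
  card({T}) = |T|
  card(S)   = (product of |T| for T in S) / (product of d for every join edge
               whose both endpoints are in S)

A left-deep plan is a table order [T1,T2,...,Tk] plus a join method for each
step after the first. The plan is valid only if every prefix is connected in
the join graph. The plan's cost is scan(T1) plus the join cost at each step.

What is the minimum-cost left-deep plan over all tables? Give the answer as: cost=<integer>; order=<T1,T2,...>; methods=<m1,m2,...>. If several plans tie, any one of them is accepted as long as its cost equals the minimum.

Selinger DP (subsets sized 1..n):
  {C}: scan cost=150, card=150
  {A}: scan cost=80, card=80
  {B}: scan cost=40, card=40
  {AC}: card=800; try (A,hash)→1420, (A,nl_idx)→2000, (C,merge)→2070, (A,merge)→2140, (C,hash)→2560, (C,nl)→12080 …(+1); best=1420 via (A,hash)
  {BC}: card=750; try (B,hash)→780, (C,merge)→1670, (B,merge)→1780, (C,hash)→2480, (C,nl)→6040, (B,nl)→6150; best=780 via (B,hash)
  {AB}: card=640; try (B,hash)→640, (A,merge)→960, (A,nl_idx)→960, (B,merge)→1000, (A,hash)→1200, (A,nl)→3240 …(+1); best=640 via (B,hash)
  {ABC}: card=800; try (A,hash)→2650, (B,hash)→2700, (C,hash)→3680, (A,nl_idx)→6830, (C,merge)→9030, (A,merge)→9670 …(+4); best=2650 via (A,hash)

cost=2650; order=C,B,A; methods=hash,hash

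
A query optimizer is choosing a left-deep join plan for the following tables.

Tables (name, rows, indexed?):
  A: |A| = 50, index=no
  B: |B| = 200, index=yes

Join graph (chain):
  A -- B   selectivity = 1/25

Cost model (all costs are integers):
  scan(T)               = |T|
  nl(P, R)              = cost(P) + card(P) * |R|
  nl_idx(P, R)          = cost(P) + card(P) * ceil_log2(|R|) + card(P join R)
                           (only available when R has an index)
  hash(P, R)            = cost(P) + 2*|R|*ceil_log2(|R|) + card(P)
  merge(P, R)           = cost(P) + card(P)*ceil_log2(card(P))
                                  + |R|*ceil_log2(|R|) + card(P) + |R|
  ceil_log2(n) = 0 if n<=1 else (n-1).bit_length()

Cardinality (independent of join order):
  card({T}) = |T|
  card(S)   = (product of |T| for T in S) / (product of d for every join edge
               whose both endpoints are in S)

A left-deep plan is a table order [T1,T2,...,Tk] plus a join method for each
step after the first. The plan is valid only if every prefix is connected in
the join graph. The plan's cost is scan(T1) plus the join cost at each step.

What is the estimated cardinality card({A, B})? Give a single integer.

400

Tables in S: A(50), B(200)
Edges inside S: A-B(d=25)
numerator = 50 * 200 = 10000
denominator = 25 = 25
card(S) = 10000 / 25 = 400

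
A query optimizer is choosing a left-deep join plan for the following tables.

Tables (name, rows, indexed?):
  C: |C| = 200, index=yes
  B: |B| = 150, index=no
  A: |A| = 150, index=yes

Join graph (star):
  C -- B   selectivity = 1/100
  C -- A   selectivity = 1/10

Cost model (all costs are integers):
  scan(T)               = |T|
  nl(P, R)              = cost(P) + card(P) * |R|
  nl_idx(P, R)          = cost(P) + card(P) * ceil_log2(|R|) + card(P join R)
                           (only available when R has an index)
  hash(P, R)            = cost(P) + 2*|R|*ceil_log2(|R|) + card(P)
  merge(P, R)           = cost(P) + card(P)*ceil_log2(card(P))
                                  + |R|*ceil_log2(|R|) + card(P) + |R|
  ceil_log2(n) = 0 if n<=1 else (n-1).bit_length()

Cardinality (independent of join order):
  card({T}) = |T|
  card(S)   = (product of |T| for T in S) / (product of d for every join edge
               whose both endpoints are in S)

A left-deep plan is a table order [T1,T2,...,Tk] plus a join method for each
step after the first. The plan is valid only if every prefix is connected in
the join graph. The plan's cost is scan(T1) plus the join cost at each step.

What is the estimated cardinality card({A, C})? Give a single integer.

Tables in S: A(150), C(200)
Edges inside S: C-A(d=10)
numerator = 150 * 200 = 30000
denominator = 10 = 10
card(S) = 30000 / 10 = 3000

3000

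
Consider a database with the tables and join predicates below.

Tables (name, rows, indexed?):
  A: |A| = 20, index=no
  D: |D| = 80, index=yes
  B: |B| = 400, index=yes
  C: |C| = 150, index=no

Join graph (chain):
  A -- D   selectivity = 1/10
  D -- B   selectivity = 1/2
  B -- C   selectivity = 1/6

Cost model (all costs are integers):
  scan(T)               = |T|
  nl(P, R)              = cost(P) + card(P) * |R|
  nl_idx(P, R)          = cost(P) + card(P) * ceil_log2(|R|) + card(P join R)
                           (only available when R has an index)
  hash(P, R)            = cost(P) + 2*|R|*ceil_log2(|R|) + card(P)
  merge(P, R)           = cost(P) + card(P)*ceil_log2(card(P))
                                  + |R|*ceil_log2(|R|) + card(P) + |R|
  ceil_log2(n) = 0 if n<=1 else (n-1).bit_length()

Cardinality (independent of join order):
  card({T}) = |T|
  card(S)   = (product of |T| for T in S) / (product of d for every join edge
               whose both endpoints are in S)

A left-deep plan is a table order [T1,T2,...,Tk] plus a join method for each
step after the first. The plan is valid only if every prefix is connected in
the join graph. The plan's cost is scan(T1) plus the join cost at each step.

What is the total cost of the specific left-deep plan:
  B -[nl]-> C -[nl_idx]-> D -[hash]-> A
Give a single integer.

step 1: scan B: cost=400, card=400
step 2: join C via nl
    card(P join C) = 400*150/(6) = 10000
    cost = 400 + 400*150 = 60400
step 3: join D via nl_idx
    card(P join D) = 10000*80/(2) = 400000
    cost = 60400 + 10000*7 + 400000 = 530400
step 4: join A via hash
    card(P join A) = 400000*20/(10) = 800000
    cost = 530400 + 2*20*5 + 400000 = 930600

930600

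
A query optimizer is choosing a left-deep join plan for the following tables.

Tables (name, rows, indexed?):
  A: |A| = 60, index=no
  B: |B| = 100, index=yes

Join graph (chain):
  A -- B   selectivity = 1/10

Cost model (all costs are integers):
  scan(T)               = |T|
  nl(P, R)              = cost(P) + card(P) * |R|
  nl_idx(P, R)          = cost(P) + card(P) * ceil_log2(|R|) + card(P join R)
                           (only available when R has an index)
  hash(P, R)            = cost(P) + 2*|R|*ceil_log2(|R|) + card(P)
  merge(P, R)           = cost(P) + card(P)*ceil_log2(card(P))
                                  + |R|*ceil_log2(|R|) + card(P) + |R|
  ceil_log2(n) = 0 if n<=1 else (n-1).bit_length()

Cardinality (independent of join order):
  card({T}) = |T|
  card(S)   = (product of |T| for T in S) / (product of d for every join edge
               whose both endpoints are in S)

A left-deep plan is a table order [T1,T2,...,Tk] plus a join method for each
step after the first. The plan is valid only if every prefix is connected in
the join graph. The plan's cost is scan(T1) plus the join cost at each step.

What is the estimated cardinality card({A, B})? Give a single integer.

600

Tables in S: A(60), B(100)
Edges inside S: A-B(d=10)
numerator = 60 * 100 = 6000
denominator = 10 = 10
card(S) = 6000 / 10 = 600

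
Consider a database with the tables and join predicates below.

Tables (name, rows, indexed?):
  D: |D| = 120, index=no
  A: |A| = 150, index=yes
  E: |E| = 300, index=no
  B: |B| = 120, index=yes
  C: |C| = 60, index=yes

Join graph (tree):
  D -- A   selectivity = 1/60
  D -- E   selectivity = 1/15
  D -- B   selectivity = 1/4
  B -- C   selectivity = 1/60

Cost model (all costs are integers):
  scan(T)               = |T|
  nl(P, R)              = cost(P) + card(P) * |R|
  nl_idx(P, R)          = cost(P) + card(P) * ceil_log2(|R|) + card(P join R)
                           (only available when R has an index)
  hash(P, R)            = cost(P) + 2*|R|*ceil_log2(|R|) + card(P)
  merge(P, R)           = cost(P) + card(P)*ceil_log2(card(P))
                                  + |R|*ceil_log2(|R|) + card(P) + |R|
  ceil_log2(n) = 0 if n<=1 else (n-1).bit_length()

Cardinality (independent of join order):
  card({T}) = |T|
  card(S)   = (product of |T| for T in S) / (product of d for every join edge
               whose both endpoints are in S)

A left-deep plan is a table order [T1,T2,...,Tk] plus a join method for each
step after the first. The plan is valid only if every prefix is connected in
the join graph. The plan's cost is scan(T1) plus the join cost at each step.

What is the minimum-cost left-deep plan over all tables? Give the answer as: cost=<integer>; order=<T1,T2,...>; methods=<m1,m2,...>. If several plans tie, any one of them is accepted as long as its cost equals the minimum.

Selinger DP (subsets sized 1..n):
  {D}: scan cost=120, card=120
  {A}: scan cost=150, card=150
  {E}: scan cost=300, card=300
  {B}: scan cost=120, card=120
  {C}: scan cost=60, card=60
  {AD}: card=300; try (A,nl_idx)→1380, (D,hash)→1980, (A,merge)→2430, (D,merge)→2460, (A,hash)→2640, (A,nl)→18120 …(+1); best=1380 via (A,nl_idx)
  {DE}: card=2400; try (D,hash)→2280, (E,merge)→4080, (D,merge)→4260, (E,hash)→5640, (E,nl)→36120, (D,nl)→36300; best=2280 via (D,hash)
  {BD}: card=3600; try (D,hash)→1920, (B,hash)→1920, (D,merge)→2040, (B,merge)→2040, (B,nl_idx)→4560, (D,nl)→14520 …(+1); best=1920 via (D,hash)
  {BC}: card=120; try (B,nl_idx)→600, (C,hash)→960, (C,nl_idx)→960, (B,merge)→1440, (C,merge)→1500, (B,hash)→1800 …(+2); best=600 via (B,nl_idx)
  {ADE}: card=6000; try (E,hash)→7080, (A,hash)→7080, (E,merge)→7380, (A,nl_idx)→27480, (A,merge)→34830, (E,nl)→91380 …(+1); best=7080 via (E,hash)
  {ABD}: card=9000; try (B,hash)→3360, (B,merge)→5340, (A,hash)→7920, (B,nl_idx)→12480, (B,nl)→37380, (A,nl_idx)→39720 …(+2); best=3360 via (B,hash)
  {BDE}: card=72000; try (B,hash)→6360, (E,hash)→10920, (B,merge)→34440, (E,merge)→51720, (B,nl_idx)→91080, (B,nl)→290280 …(+1); best=6360 via (B,hash)
  {BCD}: card=3600; try (D,hash)→2400, (D,merge)→2520, (C,hash)→6240, (D,nl)→15000, (C,nl_idx)→27120, (C,merge)→49140 …(+1); best=2400 via (D,hash)
  {ABDE}: card=180000; try (B,hash)→14760, (E,hash)→17760, (A,hash)→80760, (B,merge)→92040, (E,merge)→141360, (B,nl_idx)→229080 …(+5); best=14760 via (B,hash)
  {ABCD}: card=9000; try (A,hash)→8400, (C,hash)→13080, (A,nl_idx)→40200, (A,merge)→50550, (C,nl_idx)→66360, (C,merge)→138780 …(+2); best=8400 via (A,hash)
  {BCDE}: card=72000; try (E,hash)→11400, (E,merge)→52200, (C,hash)→79080, (C,nl_idx)→510360, (E,nl)→1082400, (C,merge)→1302780 …(+1); best=11400 via (E,hash)
  {ABCDE}: card=180000; try (E,hash)→22800, (A,hash)→85800, (E,merge)→146400, (C,hash)→195480, (A,nl_idx)→767400, (C,nl_idx)→1274760 …(+5); best=22800 via (E,hash)

cost=22800; order=C,B,D,A,E; methods=nl_idx,hash,hash,hash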